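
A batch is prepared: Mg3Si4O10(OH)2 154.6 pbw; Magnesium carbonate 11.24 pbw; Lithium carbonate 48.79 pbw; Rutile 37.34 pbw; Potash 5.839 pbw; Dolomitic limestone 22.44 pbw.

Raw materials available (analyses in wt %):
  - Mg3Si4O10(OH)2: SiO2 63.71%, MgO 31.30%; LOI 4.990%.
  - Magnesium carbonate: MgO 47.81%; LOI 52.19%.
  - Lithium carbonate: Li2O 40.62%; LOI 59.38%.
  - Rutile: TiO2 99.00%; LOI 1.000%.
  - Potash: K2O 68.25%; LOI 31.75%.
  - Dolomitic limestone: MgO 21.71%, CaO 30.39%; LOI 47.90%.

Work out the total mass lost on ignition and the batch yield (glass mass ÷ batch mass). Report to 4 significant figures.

Working values are shown rounded to four significant digits. The whole derivation carries full precision through the solve; every reported figure takes just one rounding; the derived quantities (yield, totals, glass mass, the six compositions, LOI) are re-derived in exact precision starting from the weights for 224.7 pbw of glass, as written in problem or answer.
LOI of each material in turn:
  Mg3Si4O10(OH)2: 154.6 × 0.04990 = 7.715 pbw
  Magnesium carbonate: 11.24 × 0.5219 = 5.866 pbw
  Lithium carbonate: 48.79 × 0.5938 = 28.97 pbw
  Rutile: 37.34 × 0.01000 = 0.3734 pbw
  Potash: 5.839 × 0.3175 = 1.854 pbw
  Dolomitic limestone: 22.44 × 0.4790 = 10.75 pbw
Total LOI = 55.53 pbw
Glass = batch − LOI = 280.2 − 55.53 = 224.7 pbw

LOI loss = 55.53 pbw; glass = 224.7 pbw; yield = 80.19%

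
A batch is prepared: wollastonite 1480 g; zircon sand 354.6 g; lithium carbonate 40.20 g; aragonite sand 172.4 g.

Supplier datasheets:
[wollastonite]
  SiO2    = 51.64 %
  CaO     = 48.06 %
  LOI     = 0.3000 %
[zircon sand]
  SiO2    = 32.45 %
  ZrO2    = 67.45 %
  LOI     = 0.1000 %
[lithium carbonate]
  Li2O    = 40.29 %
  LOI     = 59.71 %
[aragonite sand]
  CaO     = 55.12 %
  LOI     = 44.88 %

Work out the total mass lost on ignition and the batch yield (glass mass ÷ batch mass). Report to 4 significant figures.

LOI loss = 106.2 g; glass = 1941 g; yield = 94.81%

Every computation maintains full precision at each step. Working values are printed rounded to four significant digits on the page — each reported figure takes exactly one rounding; the derived quantities are recomputed from the batch weights for 1941 g of glass at full float precision (yield, glass mass, the totals, ignition loss, four oxide percentages) exactly as printed in the problem or answer text.
Ignition loss by material:
  wollastonite: 1480 × 0.003000 = 4.440 g
  zircon sand: 354.6 × 0.001000 = 0.3546 g
  lithium carbonate: 40.20 × 0.5971 = 24.00 g
  aragonite sand: 172.4 × 0.4488 = 77.37 g
Total LOI = 106.2 g
Glass = batch − LOI = 2047 − 106.2 = 1941 g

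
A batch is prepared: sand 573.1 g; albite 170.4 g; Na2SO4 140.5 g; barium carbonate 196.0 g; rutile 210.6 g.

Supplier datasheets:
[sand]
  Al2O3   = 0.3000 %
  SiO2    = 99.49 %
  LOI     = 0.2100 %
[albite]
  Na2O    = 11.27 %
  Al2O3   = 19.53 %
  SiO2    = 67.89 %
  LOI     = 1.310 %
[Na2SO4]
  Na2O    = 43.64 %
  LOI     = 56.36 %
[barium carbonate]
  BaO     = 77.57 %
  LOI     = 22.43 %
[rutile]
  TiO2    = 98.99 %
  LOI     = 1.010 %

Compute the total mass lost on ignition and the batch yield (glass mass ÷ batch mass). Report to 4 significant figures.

All arithmetic holds exact precision at every stage — working values are rounded to four significant figures when displayed; a single rounding finalizes every reported result — all derived quantities (totals, the five compositions, the yield, glass mass, LOI) are carried starting from the weights on 1162 g of glass at exact precision as given in either problem or answer.
Each material's LOI contribution:
  sand: 573.1 × 0.002100 = 1.204 g
  albite: 170.4 × 0.01310 = 2.232 g
  Na2SO4: 140.5 × 0.5636 = 79.19 g
  barium carbonate: 196.0 × 0.2243 = 43.96 g
  rutile: 210.6 × 0.01010 = 2.127 g
Total LOI = 128.7 g
Glass = batch − LOI = 1291 − 128.7 = 1162 g

LOI loss = 128.7 g; glass = 1162 g; yield = 90.03%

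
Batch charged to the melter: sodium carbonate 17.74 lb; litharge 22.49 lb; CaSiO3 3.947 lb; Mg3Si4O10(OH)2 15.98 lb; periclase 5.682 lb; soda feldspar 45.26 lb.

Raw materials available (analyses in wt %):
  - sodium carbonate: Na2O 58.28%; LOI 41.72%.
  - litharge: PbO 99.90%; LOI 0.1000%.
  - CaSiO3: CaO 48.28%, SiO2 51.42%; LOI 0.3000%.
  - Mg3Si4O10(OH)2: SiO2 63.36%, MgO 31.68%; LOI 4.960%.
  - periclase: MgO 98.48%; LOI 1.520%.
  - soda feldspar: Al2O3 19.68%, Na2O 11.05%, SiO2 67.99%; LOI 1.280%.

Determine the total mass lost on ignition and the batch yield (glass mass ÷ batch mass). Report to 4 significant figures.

Values along the way are printed rounded off to 4 significant figures in the working. All internal work carries full float precision from start to finish. A single rounding completes each reported value. The derived quantities (the yield, net glass mass, six oxide percentages, totals, ignition loss) are computed at full precision using the weight values per 102.2 lb of glass, as written in the problem or the answer.
LOI of each material in turn:
  sodium carbonate: 17.74 × 0.4172 = 7.401 lb
  litharge: 22.49 × 0.001000 = 0.02249 lb
  CaSiO3: 3.947 × 0.003000 = 0.01184 lb
  Mg3Si4O10(OH)2: 15.98 × 0.04960 = 0.7926 lb
  periclase: 5.682 × 0.01520 = 0.08637 lb
  soda feldspar: 45.26 × 0.01280 = 0.5793 lb
Total LOI = 8.894 lb
Glass = batch − LOI = 111.1 − 8.894 = 102.2 lb

LOI loss = 8.894 lb; glass = 102.2 lb; yield = 91.99%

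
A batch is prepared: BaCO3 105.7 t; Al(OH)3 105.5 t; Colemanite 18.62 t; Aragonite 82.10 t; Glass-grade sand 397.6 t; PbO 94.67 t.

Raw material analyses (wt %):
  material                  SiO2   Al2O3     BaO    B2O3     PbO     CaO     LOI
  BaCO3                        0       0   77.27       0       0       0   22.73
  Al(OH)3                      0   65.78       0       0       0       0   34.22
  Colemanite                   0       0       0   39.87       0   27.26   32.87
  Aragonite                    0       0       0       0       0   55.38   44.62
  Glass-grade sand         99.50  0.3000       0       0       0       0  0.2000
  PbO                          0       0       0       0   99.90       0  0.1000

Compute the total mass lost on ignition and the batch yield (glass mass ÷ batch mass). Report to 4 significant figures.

LOI loss = 103.8 t; glass = 700.4 t; yield = 87.10%

Mid-chain values are displayed with 4-significant-figure rounding within the worked lines — the whole derivation holds full precision from first step to last — every reported figure takes a single rounding. All derived quantities are recomputed starting from the weights per 700.4 t of glass at exact precision (totals, the yield, net glass mass, ignition loss, six oxide percentages), as set out in the problem or the answer.
Each material's LOI contribution:
  BaCO3: 105.7 × 0.2273 = 24.03 t
  Al(OH)3: 105.5 × 0.3422 = 36.10 t
  Colemanite: 18.62 × 0.3287 = 6.120 t
  Aragonite: 82.10 × 0.4462 = 36.63 t
  Glass-grade sand: 397.6 × 0.002000 = 0.7952 t
  PbO: 94.67 × 0.001000 = 0.09467 t
Total LOI = 103.8 t
Glass = batch − LOI = 804.2 − 103.8 = 700.4 t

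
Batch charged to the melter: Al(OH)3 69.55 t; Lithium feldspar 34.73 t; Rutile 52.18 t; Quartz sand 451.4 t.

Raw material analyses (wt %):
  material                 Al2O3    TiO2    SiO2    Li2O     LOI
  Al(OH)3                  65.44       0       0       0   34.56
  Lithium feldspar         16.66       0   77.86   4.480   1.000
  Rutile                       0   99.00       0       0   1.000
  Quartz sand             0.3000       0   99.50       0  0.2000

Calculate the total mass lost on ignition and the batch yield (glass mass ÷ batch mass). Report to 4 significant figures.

Intermediates are displayed with 4-significant-digit rounding in the printout. Each numeric step keeps full precision through every step; every reported figure is rounded just once. The derived quantities (ignition loss, net glass mass, totals, yield, the four compositions) are re-derived starting from the weights for 582.1 t of glass in full float precision exactly as shown in problem or answer.
Loss on ignition, line by line:
  Al(OH)3: 69.55 × 0.3456 = 24.04 t
  Lithium feldspar: 34.73 × 0.01000 = 0.3473 t
  Rutile: 52.18 × 0.01000 = 0.5218 t
  Quartz sand: 451.4 × 0.002000 = 0.9028 t
Total LOI = 25.81 t
Glass = batch − LOI = 607.9 − 25.81 = 582.1 t

LOI loss = 25.81 t; glass = 582.1 t; yield = 95.75%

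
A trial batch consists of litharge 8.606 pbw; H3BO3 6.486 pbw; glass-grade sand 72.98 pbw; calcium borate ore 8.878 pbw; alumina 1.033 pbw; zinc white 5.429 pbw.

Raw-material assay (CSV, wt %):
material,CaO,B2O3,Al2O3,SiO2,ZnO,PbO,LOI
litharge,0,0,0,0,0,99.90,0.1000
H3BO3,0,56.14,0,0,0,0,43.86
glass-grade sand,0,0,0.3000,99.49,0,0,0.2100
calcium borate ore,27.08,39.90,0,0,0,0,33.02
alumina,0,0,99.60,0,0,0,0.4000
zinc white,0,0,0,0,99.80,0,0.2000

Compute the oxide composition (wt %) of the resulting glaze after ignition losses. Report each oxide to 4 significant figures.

Glass mass = 97.46 pbw (batch 103.4 − LOI 5.953).
Composition: CaO 2.467%, B2O3 7.371%, Al2O3 1.280%, SiO2 74.50%, ZnO 5.559%, PbO 8.822%

In-progress results are displayed rounded to 4 significant digits in the printout. All internal work holds exact precision from start to finish — each reported number takes just one rounding — derived quantities are recomputed from the batch weights at 97.46 pbw of glass in full precision (yield, ignition loss, glass mass, totals, six oxide percentages), as they appear in the problem or the answer.
Oxide-by-oxide delivered mass:
  CaO: 8.878·0.2708 = 2.404 pbw
  B2O3: 6.486·0.5614 + 8.878·0.3990 = 7.184 pbw
  Al2O3: 72.98·0.003000 + 1.033·0.9960 = 1.248 pbw
  SiO2: 72.98·0.9949 = 72.61 pbw
  ZnO: 5.429·0.9980 = 5.418 pbw
  PbO: 8.606·0.9990 = 8.597 pbw
LOI: 8.606·0.001000 + 6.486·0.4386 + 72.98·0.002100 + 8.878·0.3302 + 1.033·0.004000 + 5.429·0.002000 = 5.953 pbw
The glass mass, total less LOI, = 103.4 − 5.953 = 97.46 pbw (= the summed oxide contributions)
each oxide over glass, ×100, is wt %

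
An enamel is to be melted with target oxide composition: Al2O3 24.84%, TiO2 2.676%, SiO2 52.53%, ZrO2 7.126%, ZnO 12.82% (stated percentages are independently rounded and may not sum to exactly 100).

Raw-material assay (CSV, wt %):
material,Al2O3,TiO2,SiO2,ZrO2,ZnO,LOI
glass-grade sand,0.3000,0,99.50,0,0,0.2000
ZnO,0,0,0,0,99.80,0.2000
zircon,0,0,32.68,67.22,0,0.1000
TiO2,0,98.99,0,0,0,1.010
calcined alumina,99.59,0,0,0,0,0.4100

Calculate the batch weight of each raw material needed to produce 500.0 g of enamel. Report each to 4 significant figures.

Each numeric step keeps full precision from start to finish. The intermediate values are shown rounded to four significant digits across the worked steps — every reported figure takes a single rounding; all derived quantities, which include yield, totals, ignition loss, glass mass, the five compositions, are rebuilt in full float precision, as set out in the problem or the answer, from the batch weights for 500.0 g of glass.
Oxide mass targets, per 500.0 g enamel:
  Al2O3: 24.84% × 500.0 = 124.2 g
  TiO2: 2.676% × 500.0 = 13.38 g
  SiO2: 52.53% × 500.0 = 262.6 g
  ZrO2: 7.126% × 500.0 = 35.63 g
  ZnO: 12.82% × 500.0 = 64.10 g
Sums-versus-targets review from the weights as reported, against the basis in use (target by target, the sums agree modulo rounding of the values):
  Al2O3: 246.6·0.003000 + 124.0·0.9959 = 124.2 g (target 124.2 g)
  TiO2: 13.52·0.9899 = 13.38 g (target 13.38 g)
  SiO2: 246.6·0.9950 + 53.01·0.3268 = 262.7 g (target 262.6 g)
  ZrO2: 53.01·0.6722 = 35.63 g (target 35.63 g)
  ZnO: 64.23·0.9980 = 64.10 g (target 64.10 g)
Glass-mass sanity pass: net batch after ignition = 500.0 g (oxide target masses add up to 500.0 g; basis as stated: 500.0 g — any gap is answer rounding).
Total batch = Σ batch = 501.4 g; loss to ignition Σ batch·LOI = 1.320 g; yield: glass divided by total = 99.74%.

Batch per 500.0 g enamel:
  glass-grade sand: 246.6 g
  ZnO: 64.23 g
  zircon: 53.01 g
  TiO2: 13.52 g
  calcined alumina: 124.0 g
Total batch = 501.4 g; LOI loss = 1.320 g; yield = 99.74%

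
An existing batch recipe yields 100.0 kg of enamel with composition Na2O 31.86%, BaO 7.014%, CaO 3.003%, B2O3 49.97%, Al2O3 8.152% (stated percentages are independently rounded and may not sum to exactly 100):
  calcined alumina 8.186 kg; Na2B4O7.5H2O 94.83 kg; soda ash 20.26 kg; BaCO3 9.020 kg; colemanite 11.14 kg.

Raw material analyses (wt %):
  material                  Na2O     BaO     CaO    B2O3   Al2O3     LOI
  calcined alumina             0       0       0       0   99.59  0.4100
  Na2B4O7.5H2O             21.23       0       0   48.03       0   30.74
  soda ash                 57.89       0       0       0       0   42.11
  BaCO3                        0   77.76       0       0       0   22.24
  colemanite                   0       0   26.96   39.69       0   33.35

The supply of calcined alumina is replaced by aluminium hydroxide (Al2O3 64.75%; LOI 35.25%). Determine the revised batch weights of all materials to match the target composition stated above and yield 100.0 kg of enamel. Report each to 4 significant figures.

Revised batch per 100.0 kg enamel:
  aluminium hydroxide: 12.59 kg
  Na2B4O7.5H2O: 94.83 kg
  soda ash: 20.26 kg
  BaCO3: 9.020 kg
  colemanite: 11.14 kg
Total batch = 147.8 kg; LOI loss = 47.84 kg

Full precision is held all the way through — intermediates are displayed rounded to 4 significant digits at each printed step — each reported number takes exactly one rounding — all derived quantities are re-derived using the weight values at 100.0 kg of glass in full precision (the five compositions, ignition loss, the totals, the yield, glass mass) exactly as printed in the problem or the answer.
Target oxide masses per 100.0 kg enamel:
  Na2O: 31.86% × 100.0 = 31.86 kg
  BaO: 7.014% × 100.0 = 7.014 kg
  CaO: 3.003% × 100.0 = 3.003 kg
  B2O3: 49.97% × 100.0 = 49.97 kg
  Al2O3: 8.152% × 100.0 = 8.152 kg
Sums-versus-targets review per the reported batch figures, versus the basis set out (sum by sum, the targets are met given rounding of the digits):
  Na2O: 94.83·0.2123 + 20.26·0.5789 = 31.86 kg (target 31.86 kg)
  BaO: 9.020·0.7776 = 7.014 kg (target 7.014 kg)
  CaO: 11.14·0.2696 = 3.003 kg (target 3.003 kg)
  B2O3: 94.83·0.4803 + 11.14·0.3969 = 49.97 kg (target 49.97 kg)
  Al2O3: 12.59·0.6475 = 8.152 kg (target 8.152 kg)
Consistency of the glass mass: total charge less LOI = 100.0 kg (per-oxide target masses sum to 100.0 kg; with the basis standing at 100.0 kg — gaps are rounding artifacts).
Batch total: Σ batch = 147.8 kg; LOI removed, Σ of batch·LOI: 47.84 kg; yield = glass ÷ total batch = 67.64%.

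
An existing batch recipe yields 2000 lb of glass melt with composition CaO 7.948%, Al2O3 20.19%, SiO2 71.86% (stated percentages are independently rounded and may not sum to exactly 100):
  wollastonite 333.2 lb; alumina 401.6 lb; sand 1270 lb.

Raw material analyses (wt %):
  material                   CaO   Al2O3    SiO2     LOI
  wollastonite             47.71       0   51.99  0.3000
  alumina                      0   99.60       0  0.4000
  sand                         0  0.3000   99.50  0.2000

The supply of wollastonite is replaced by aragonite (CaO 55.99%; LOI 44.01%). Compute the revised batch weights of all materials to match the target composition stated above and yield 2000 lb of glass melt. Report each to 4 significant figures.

Revised batch per 2000 lb glass melt:
  aragonite: 283.9 lb
  alumina: 401.1 lb
  sand: 1444 lb
Total batch = 2129 lb; LOI loss = 129.4 lb

Full float precision is maintained in every operation. The intermediate values are shown rounded to four significant figures. A single rounding completes each reported value. All derived quantities are re-derived at full precision (the three compositions, LOI, glass mass, yield, the totals) from the weighed amounts on 2000 lb of glass, precisely as stated by question or answer.
Target oxide masses per 2000 lb glass melt:
  CaO: 7.948% × 2000 = 159.0 lb
  Al2O3: 20.19% × 2000 = 403.8 lb
  SiO2: 71.86% × 2000 = 1437 lb
Verifying the oxide balance using the reported weights, for the quoted basis mass (delivered sums recover each target within answer rounding):
  CaO: 283.9·0.5599 = 159.0 lb (target 159.0 lb)
  Al2O3: 401.1·0.9960 + 1444·0.003000 = 403.8 lb (target 403.8 lb)
  SiO2: 1444·0.9950 = 1437 lb (target 1437 lb)
Consistency of the glass mass: total batch − LOI = 2000 lb (oxide target masses add up to 2000 lb; against the stated basis, 2000 lb — gaps are rounding artifacts).
Adding the batch up: Σ batch = 2129 lb; LOI loss = Σ batch·LOI = 129.4 lb; the yield ratio, glass ÷ batch: 93.92%.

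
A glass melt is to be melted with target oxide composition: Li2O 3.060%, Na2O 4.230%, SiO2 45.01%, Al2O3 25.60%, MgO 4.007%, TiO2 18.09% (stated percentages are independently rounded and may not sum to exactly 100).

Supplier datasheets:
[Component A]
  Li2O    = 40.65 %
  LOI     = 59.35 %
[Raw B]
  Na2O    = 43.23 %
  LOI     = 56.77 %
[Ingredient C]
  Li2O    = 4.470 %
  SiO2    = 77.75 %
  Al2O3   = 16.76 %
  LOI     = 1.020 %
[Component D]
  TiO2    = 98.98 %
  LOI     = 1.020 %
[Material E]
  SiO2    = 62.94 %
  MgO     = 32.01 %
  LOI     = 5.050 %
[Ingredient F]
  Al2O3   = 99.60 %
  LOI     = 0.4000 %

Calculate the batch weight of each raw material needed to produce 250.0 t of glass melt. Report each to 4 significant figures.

Batch per 250.0 t glass melt:
  Component A: 5.690 t
  Raw B: 24.46 t
  Ingredient C: 119.4 t
  Component D: 45.69 t
  Material E: 31.29 t
  Ingredient F: 44.17 t
Total batch = 270.7 t; LOI loss = 20.70 t; yield = 92.35%

All internal work holds exact precision from start to finish; intermediates are displayed, rounded to four significant figures, across the worked steps — exactly one rounding goes into every reported number — the derived quantities, including the six compositions, the yield, glass mass, the totals, ignition loss, are recomputed starting from the weights on 250.0 t of glass in full precision, as set out in question or answer.
The oxide mass targets at 250.0 t glass melt:
  Li2O: 3.060% × 250.0 = 7.650 t
  Na2O: 4.230% × 250.0 = 10.58 t
  SiO2: 45.01% × 250.0 = 112.5 t
  Al2O3: 25.60% × 250.0 = 64.00 t
  MgO: 4.007% × 250.0 = 10.02 t
  TiO2: 18.09% × 250.0 = 45.22 t
A balance pass over the oxides, using the reported weights, on the stated basis (each sum matches its target mass exact up to rounding of places):
  Li2O: 5.690·0.4065 + 119.4·0.04470 = 7.650 t (target 7.650 t)
  Na2O: 24.46·0.4323 = 10.57 t (target 10.58 t)
  SiO2: 119.4·0.7775 + 31.29·0.6294 = 112.5 t (target 112.5 t)
  Al2O3: 119.4·0.1676 + 44.17·0.9960 = 64.00 t (target 64.00 t)
  MgO: 31.29·0.3201 = 10.02 t (target 10.02 t)
  TiO2: 45.69·0.9898 = 45.22 t (target 45.22 t)
Glass-mass closure: total charge less LOI = 250.0 t (the targets, summed, come to 250.0 t; stated basis 250.0 t — differing by rounding only).
Batch grand total — Σ batch = 270.7 t; the LOI term Σ batch·LOI equals 20.70 t; glass ÷ batch gives a yield of 92.35%.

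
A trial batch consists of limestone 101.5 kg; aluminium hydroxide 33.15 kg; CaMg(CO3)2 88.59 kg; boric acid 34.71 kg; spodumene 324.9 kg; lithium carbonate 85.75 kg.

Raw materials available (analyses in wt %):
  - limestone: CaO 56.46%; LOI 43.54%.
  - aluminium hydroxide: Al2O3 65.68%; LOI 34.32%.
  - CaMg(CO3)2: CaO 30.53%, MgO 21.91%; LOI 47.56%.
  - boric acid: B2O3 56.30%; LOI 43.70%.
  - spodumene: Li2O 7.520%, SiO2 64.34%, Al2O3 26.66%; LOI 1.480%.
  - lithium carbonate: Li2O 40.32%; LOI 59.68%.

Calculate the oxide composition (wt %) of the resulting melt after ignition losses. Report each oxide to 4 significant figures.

The intermediate values are printed, rounded to 4 significant figures, as written — the whole derivation carries full float precision in every operation. A single rounding finalizes each reported figure. All derived quantities, including the six compositions, net glass mass, ignition loss, the totals, the yield, are carried using the weight values per 499.7 kg of glass at exact precision as written in the question or the answer.
What the batch supplies per oxide:
  CaO: 101.5·0.5646 + 88.59·0.3053 = 84.35 kg
  Li2O: 324.9·0.07520 + 85.75·0.4032 = 59.01 kg
  B2O3: 34.71·0.5630 = 19.54 kg
  SiO2: 324.9·0.6434 = 209.0 kg
  MgO: 88.59·0.2191 = 19.41 kg
  Al2O3: 33.15·0.6568 + 324.9·0.2666 = 108.4 kg
LOI: 101.5·0.4354 + 33.15·0.3432 + 88.59·0.4756 + 34.71·0.4370 + 324.9·0.01480 + 85.75·0.5968 = 168.9 kg
Glass mass = batch − LOI = 668.6 − 168.9 = 499.7 kg (the oxide masses sum to this)
wt % = oxide mass / glass mass × 100

Glass mass = 499.7 kg (batch 668.6 − LOI 168.9).
Composition: CaO 16.88%, Li2O 11.81%, B2O3 3.910%, SiO2 41.83%, MgO 3.884%, Al2O3 21.69%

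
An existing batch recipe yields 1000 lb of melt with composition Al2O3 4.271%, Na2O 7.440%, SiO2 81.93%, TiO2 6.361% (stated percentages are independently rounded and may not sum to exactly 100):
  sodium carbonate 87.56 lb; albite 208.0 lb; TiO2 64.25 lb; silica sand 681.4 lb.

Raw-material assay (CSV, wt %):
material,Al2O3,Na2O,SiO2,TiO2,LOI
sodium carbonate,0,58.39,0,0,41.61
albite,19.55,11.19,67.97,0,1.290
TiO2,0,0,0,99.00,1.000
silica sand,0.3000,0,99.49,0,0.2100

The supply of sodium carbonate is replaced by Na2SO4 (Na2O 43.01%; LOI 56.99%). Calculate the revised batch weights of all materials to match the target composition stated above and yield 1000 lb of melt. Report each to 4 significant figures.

Every computation runs at exact precision in every operation. Intermediates appear (rounded to 4 significant digits) as written; each reported figure takes a single rounding. The derived quantities (totals, the four compositions, glass mass, yield, ignition loss) are recomputed at full precision from the weighed amounts on 1000 lb of glass exactly as printed in question or answer.
Target oxide masses per 1000 lb melt:
  Al2O3: 4.271% × 1000 = 42.71 lb
  Na2O: 7.440% × 1000 = 74.40 lb
  SiO2: 81.93% × 1000 = 819.3 lb
  TiO2: 6.361% × 1000 = 63.61 lb
Per-oxide balance check given the weights on record, on the stated basis (sum by sum, the targets are met net of answer rounding effects):
  Al2O3: 208.0·0.1955 + 681.4·0.003000 = 42.71 lb (target 42.71 lb)
  Na2O: 118.9·0.4301 + 208.0·0.1119 = 74.41 lb (target 74.40 lb)
  SiO2: 208.0·0.6797 + 681.4·0.9949 = 819.3 lb (target 819.3 lb)
  TiO2: 64.25·0.9900 = 63.61 lb (target 63.61 lb)
Glass-mass sanity pass: total charge less LOI = 1000 lb (the Σ of target masses is 1000 lb; with the basis standing at 1000 lb — deltas are rounding alone).
Summing the batch: Σ batch = 1073 lb; the LOI term Σ batch·LOI equals 72.52 lb; yield, glass over the total, = 93.24%.

Revised batch per 1000 lb melt:
  Na2SO4: 118.9 lb
  albite: 208.0 lb
  TiO2: 64.25 lb
  silica sand: 681.4 lb
Total batch = 1073 lb; LOI loss = 72.52 lb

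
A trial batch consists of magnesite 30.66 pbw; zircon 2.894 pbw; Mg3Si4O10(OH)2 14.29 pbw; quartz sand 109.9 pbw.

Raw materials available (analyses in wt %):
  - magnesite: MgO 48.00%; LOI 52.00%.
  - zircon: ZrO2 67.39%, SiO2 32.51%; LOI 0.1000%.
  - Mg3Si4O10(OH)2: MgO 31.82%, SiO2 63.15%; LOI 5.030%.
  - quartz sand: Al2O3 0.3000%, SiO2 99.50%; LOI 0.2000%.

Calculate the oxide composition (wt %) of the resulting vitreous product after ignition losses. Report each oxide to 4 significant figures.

The working math holds exact precision end to end. Rounding to four significant digits governs every working value as displayed; each reported result is rounded only once — all derived quantities (totals, the yield, glass mass, the four compositions, ignition loss) are rebuilt at exact precision from the weighed amounts on 140.9 pbw of glass as given in problem or answer.
Per-oxide mass from batch:
  Al2O3: 109.9·0.003000 = 0.3297 pbw
  ZrO2: 2.894·0.6739 = 1.950 pbw
  MgO: 30.66·0.4800 + 14.29·0.3182 = 19.26 pbw
  SiO2: 2.894·0.3251 + 14.29·0.6315 + 109.9·0.9950 = 119.3 pbw
LOI: 30.66·0.5200 + 2.894·0.001000 + 14.29·0.05030 + 109.9·0.002000 = 16.88 pbw
The glass mass, total less LOI, = 157.7 − 16.88 = 140.9 pbw (= the summed oxide contributions)
wt %: oxide over glass, times 100

Glass mass = 140.9 pbw (batch 157.7 − LOI 16.88).
Composition: Al2O3 0.2341%, ZrO2 1.385%, MgO 13.68%, SiO2 84.71%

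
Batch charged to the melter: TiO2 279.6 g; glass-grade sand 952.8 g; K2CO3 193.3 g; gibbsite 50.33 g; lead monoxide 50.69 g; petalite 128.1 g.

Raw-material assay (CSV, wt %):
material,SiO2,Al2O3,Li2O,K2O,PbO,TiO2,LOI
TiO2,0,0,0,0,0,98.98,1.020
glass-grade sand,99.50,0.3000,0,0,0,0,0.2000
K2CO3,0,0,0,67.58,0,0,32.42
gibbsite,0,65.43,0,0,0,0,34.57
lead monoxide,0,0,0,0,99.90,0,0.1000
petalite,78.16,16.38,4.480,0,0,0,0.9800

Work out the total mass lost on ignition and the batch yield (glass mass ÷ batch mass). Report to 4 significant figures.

LOI loss = 86.13 g; glass = 1569 g; yield = 94.80%

Mid-chain values are displayed, rounded to 4 significant digits, on the page. Each numeric step holds full precision in every operation. Every reported number takes exactly one rounding; derived quantities, including net glass mass, yield, totals, the six compositions, LOI, are rebuilt from the batch weights per 1569 g of glass at full float precision, precisely as stated by the problem or the answer.
Material-by-material LOI:
  TiO2: 279.6 × 0.01020 = 2.852 g
  glass-grade sand: 952.8 × 0.002000 = 1.906 g
  K2CO3: 193.3 × 0.3242 = 62.67 g
  gibbsite: 50.33 × 0.3457 = 17.40 g
  lead monoxide: 50.69 × 0.001000 = 0.05069 g
  petalite: 128.1 × 0.009800 = 1.255 g
Total LOI = 86.13 g
Glass = batch − LOI = 1655 − 86.13 = 1569 g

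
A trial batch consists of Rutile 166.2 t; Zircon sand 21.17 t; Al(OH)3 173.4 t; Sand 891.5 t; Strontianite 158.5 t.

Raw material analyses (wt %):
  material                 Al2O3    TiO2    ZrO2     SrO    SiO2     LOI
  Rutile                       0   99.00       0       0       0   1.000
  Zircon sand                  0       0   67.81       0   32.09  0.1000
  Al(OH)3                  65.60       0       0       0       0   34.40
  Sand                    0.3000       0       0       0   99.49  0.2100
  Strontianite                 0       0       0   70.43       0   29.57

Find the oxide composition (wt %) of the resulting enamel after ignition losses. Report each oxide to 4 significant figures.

Glass mass = 1301 t (batch 1411 − LOI 110.1).
Composition: Al2O3 8.951%, TiO2 12.65%, ZrO2 1.104%, SrO 8.582%, SiO2 68.71%

All internal work carries exact precision in all steps; the intermediate values are shown, rounded to 4 significant figures, at each printed step; each reported value undergoes a single rounding. The derived quantities (five oxide percentages, the yield, glass mass, totals, LOI) are computed at full float precision from the weighed amounts on 1301 t of glass, as written in the problem or the answer.
Mass of each oxide from the mix:
  Al2O3: 173.4·0.6560 + 891.5·0.003000 = 116.4 t
  TiO2: 166.2·0.9900 = 164.5 t
  ZrO2: 21.17·0.6781 = 14.36 t
  SrO: 158.5·0.7043 = 111.6 t
  SiO2: 21.17·0.3209 + 891.5·0.9949 = 893.7 t
LOI: 166.2·0.01000 + 21.17·0.001000 + 173.4·0.3440 + 891.5·0.002100 + 158.5·0.2957 = 110.1 t
Glass = total batch minus LOI = 1411 − 110.1 = 1301 t (matching Σ of the oxides)
percent share: oxide ÷ glass, ×100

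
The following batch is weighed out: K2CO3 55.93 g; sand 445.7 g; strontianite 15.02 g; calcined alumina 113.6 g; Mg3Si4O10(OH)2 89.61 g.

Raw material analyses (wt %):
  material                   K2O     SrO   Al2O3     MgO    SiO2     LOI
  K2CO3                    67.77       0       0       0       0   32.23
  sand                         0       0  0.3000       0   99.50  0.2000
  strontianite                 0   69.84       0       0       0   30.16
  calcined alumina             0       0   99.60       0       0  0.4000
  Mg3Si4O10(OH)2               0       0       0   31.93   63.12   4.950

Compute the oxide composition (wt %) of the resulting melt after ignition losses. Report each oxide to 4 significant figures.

Glass mass = 691.5 g (batch 719.9 − LOI 28.34).
Composition: K2O 5.481%, SrO 1.517%, Al2O3 16.56%, MgO 4.138%, SiO2 72.31%

All arithmetic maintains full precision from first step to last — the intermediate values are shown (rounded to four significant digits) on the page; exactly one rounding goes into every reported result — derived quantities, which include the totals, five oxide percentages, glass mass, yield, ignition loss, are carried at exact precision, as given in question or answer, from the batch weights at 691.5 g of glass.
Oxide-by-oxide delivered mass:
  K2O: 55.93·0.6777 = 37.90 g
  SrO: 15.02·0.6984 = 10.49 g
  Al2O3: 445.7·0.003000 + 113.6·0.9960 = 114.5 g
  MgO: 89.61·0.3193 = 28.61 g
  SiO2: 445.7·0.9950 + 89.61·0.6312 = 500.0 g
LOI: 55.93·0.3223 + 445.7·0.002000 + 15.02·0.3016 + 113.6·0.004000 + 89.61·0.04950 = 28.34 g
Glass mass = batch − LOI = 719.9 − 28.34 = 691.5 g (consistent with Σ oxide mass)
each wt % is 100 × oxide ÷ glass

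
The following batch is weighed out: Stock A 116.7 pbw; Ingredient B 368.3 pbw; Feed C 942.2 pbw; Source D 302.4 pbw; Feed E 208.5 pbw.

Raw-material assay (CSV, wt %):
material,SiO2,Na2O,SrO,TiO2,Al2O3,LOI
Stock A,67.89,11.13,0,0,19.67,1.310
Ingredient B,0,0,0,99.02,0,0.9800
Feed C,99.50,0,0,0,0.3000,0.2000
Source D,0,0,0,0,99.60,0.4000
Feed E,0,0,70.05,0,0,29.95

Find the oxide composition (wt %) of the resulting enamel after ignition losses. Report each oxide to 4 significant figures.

In-progress results are printed (rounded to 4 significant figures) as written; each numeric step holds full float precision in every operation; a single rounding finalizes each reported number; derived quantities, including five oxide percentages, glass mass, the yield, ignition loss, the totals, are computed from the weighed amounts at 1867 pbw of glass at full precision, as set out in problem or answer.
Mass of each oxide from the mix:
  SiO2: 116.7·0.6789 + 942.2·0.9950 = 1017 pbw
  Na2O: 116.7·0.1113 = 12.99 pbw
  SrO: 208.5·0.7005 = 146.1 pbw
  TiO2: 368.3·0.9902 = 364.7 pbw
  Al2O3: 116.7·0.1967 + 942.2·0.003000 + 302.4·0.9960 = 327.0 pbw
LOI: 116.7·0.01310 + 368.3·0.009800 + 942.2·0.002000 + 302.4·0.004000 + 208.5·0.2995 = 70.68 pbw
Glass = total batch minus LOI = 1938 − 70.68 = 1867 pbw (matching Σ of the oxides)
each oxide over glass, ×100, is wt %

Glass mass = 1867 pbw (batch 1938 − LOI 70.68).
Composition: SiO2 54.44%, Na2O 0.6955%, SrO 7.821%, TiO2 19.53%, Al2O3 17.51%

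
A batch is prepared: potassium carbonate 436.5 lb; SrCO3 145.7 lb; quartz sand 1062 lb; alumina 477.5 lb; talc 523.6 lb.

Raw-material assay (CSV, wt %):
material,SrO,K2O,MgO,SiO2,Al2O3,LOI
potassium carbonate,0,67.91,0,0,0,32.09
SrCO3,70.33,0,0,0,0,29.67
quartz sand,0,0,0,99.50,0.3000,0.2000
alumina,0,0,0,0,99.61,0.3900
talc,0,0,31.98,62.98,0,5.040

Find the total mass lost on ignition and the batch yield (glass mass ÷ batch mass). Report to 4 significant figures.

LOI loss = 213.7 lb; glass = 2432 lb; yield = 91.92%

All arithmetic maintains exact precision end to end. The intermediate values are displayed (rounded to four significant figures) as written. Each reported result takes just one rounding. The derived quantities are recomputed from the batch weights at 2432 lb of glass at full precision (net glass mass, LOI, the yield, totals, the five compositions) exactly as shown in problem or answer.
Ignition loss by material:
  potassium carbonate: 436.5 × 0.3209 = 140.1 lb
  SrCO3: 145.7 × 0.2967 = 43.23 lb
  quartz sand: 1062 × 0.002000 = 2.124 lb
  alumina: 477.5 × 0.003900 = 1.862 lb
  talc: 523.6 × 0.05040 = 26.39 lb
Total LOI = 213.7 lb
Glass = batch − LOI = 2645 − 213.7 = 2432 lb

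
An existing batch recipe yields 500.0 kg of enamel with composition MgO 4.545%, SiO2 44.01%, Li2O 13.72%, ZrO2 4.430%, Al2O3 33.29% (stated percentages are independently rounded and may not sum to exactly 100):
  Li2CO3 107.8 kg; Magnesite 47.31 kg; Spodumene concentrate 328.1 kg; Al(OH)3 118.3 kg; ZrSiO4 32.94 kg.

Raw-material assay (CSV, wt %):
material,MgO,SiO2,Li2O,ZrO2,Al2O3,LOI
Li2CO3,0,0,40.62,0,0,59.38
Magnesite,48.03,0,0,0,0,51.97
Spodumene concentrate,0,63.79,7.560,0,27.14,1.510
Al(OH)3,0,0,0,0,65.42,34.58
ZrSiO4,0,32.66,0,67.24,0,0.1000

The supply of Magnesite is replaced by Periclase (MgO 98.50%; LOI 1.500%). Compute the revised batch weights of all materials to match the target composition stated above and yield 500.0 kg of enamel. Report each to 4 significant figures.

Revised batch per 500.0 kg enamel:
  Li2CO3: 107.8 kg
  Periclase: 23.07 kg
  Spodumene concentrate: 328.1 kg
  Al(OH)3: 118.3 kg
  ZrSiO4: 32.94 kg
Total batch = 610.2 kg; LOI loss = 110.3 kg

The working math maintains full precision at each step. The intermediate values are displayed with 4-significant-digit rounding on the page. A single rounding finalizes every reported value — all derived quantities, which include glass mass, LOI, five oxide percentages, totals, the yield, are re-derived in full precision, exactly as printed in question or answer, using the weight values per 500.0 kg of glass.
Per-oxide target masses for 500.0 kg enamel:
  MgO: 4.545% × 500.0 = 22.72 kg
  SiO2: 44.01% × 500.0 = 220.0 kg
  Li2O: 13.72% × 500.0 = 68.60 kg
  ZrO2: 4.430% × 500.0 = 22.15 kg
  Al2O3: 33.29% × 500.0 = 166.4 kg
Sums-versus-targets review using the reported weights, versus the basis set out (target by target, the sums agree modulo rounding of the values):
  MgO: 23.07·0.9850 = 22.72 kg (target 22.72 kg)
  SiO2: 328.1·0.6379 + 32.94·0.3266 = 220.1 kg (target 220.0 kg)
  Li2O: 107.8·0.4062 + 328.1·0.07560 = 68.59 kg (target 68.60 kg)
  ZrO2: 32.94·0.6724 = 22.15 kg (target 22.15 kg)
  Al2O3: 328.1·0.2714 + 118.3·0.6542 = 166.4 kg (target 166.4 kg)
Consistency of the glass mass: total charge less LOI = 500.0 kg (the targets, summed, come to 500.0 kg; against the stated basis, 500.0 kg — any gap is answer rounding).
Batch total: Σ batch = 610.2 kg; the LOI term Σ batch·LOI equals 110.3 kg; glass ÷ batch gives a yield of 81.93%.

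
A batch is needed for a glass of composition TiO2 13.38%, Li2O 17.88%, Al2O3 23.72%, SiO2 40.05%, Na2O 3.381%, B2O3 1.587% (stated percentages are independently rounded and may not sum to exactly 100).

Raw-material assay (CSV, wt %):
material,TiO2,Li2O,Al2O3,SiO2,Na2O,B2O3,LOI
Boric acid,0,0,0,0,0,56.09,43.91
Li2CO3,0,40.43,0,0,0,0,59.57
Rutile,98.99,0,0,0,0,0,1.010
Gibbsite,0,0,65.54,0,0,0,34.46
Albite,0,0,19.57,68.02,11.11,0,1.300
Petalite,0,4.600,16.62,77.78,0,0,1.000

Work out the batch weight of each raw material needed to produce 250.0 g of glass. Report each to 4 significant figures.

Batch per 250.0 g glass:
  Boric acid: 7.073 g
  Li2CO3: 103.5 g
  Rutile: 33.79 g
  Gibbsite: 51.99 g
  Albite: 76.08 g
  Petalite: 62.20 g
Total batch = 334.6 g; LOI loss = 84.63 g; yield = 74.71%

The whole derivation maintains exact precision throughout — rounding to 4 significant digits governs each mid-chain value as displayed — every reported value is rounded just once; the derived quantities (six oxide percentages, totals, net glass mass, ignition loss, yield) are computed from the weighed amounts per 250.0 g of glass at full precision, as given in the problem or answer text.
The oxide mass targets at 250.0 g glass:
  TiO2: 13.38% × 250.0 = 33.45 g
  Li2O: 17.88% × 250.0 = 44.70 g
  Al2O3: 23.72% × 250.0 = 59.30 g
  SiO2: 40.05% × 250.0 = 100.1 g
  Na2O: 3.381% × 250.0 = 8.452 g
  B2O3: 1.587% × 250.0 = 3.968 g
Sums-versus-targets review using the reported weights, versus the basis set out (sums match the target masses once rounding is allowed for):
  TiO2: 33.79·0.9899 = 33.45 g (target 33.45 g)
  Li2O: 103.5·0.4043 + 62.20·0.04600 = 44.71 g (target 44.70 g)
  Al2O3: 51.99·0.6554 + 76.08·0.1957 + 62.20·0.1662 = 59.30 g (target 59.30 g)
  SiO2: 76.08·0.6802 + 62.20·0.7778 = 100.1 g (target 100.1 g)
  Na2O: 76.08·0.1111 = 8.452 g (target 8.452 g)
  B2O3: 7.073·0.5609 = 3.967 g (target 3.968 g)
Consistency of the glass mass: total batch − LOI = 250.0 g (summing oxide targets gives 250.0 g; the stated basis being 250.0 g — any gap is answer rounding).
Whole-batch sum: Σ batch = 334.6 g; LOI loss = Σ batch·LOI = 84.63 g; yield = glass ÷ total batch = 74.71%.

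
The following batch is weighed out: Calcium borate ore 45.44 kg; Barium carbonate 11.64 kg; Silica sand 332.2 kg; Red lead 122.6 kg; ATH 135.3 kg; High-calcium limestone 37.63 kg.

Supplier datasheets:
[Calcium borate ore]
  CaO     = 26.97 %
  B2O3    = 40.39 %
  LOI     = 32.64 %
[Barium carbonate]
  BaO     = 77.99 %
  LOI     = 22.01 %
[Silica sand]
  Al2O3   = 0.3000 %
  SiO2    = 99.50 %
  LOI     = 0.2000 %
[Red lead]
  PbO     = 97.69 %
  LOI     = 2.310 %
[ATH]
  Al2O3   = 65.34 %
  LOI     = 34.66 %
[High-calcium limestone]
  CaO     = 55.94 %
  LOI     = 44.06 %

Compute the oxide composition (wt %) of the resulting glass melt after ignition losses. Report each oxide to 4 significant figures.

The whole derivation maintains full precision end to end. Values along the way appear rounded off to 4 significant figures across the worked steps; every reported figure is rounded only once; the derived quantities, including the totals, six oxide percentages, ignition loss, yield, net glass mass, are recomputed starting from the weights for 600.4 kg of glass at exact precision as quoted within the question or the answer.
Oxide masses out of the charge:
  CaO: 45.44·0.2697 + 37.63·0.5594 = 33.31 kg
  B2O3: 45.44·0.4039 = 18.35 kg
  Al2O3: 332.2·0.003000 + 135.3·0.6534 = 89.40 kg
  PbO: 122.6·0.9769 = 119.8 kg
  SiO2: 332.2·0.9950 = 330.5 kg
  BaO: 11.64·0.7799 = 9.078 kg
LOI: 45.44·0.3264 + 11.64·0.2201 + 332.2·0.002000 + 122.6·0.02310 + 135.3·0.3466 + 37.63·0.4406 = 84.36 kg
Net of LOI, the glass mass = 684.8 − 84.36 = 600.4 kg (matching Σ of the oxides)
wt % = 100 × oxide mass / glass mass

Glass mass = 600.4 kg (batch 684.8 − LOI 84.36).
Composition: CaO 5.547%, B2O3 3.057%, Al2O3 14.89%, PbO 19.95%, SiO2 55.05%, BaO 1.512%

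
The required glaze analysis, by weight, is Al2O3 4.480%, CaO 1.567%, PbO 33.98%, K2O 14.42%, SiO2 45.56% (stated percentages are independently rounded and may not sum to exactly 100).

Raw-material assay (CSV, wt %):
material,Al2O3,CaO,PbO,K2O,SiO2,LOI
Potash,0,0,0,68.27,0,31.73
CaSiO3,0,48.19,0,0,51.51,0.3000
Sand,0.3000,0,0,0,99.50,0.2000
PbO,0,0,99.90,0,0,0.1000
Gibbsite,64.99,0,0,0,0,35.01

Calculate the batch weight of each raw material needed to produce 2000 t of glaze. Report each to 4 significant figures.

All arithmetic carries full float precision from start to finish; the intermediate values are printed with 4-significant-digit rounding across the worked steps. Each reported value undergoes a single rounding. Derived quantities, which include the yield, glass mass, five oxide percentages, totals, LOI, are re-derived in full float precision, as quoted within the question or the answer, using the weight values per 2000 t of glass.
Target oxide masses per 2000 t glaze:
  Al2O3: 4.480% × 2000 = 89.60 t
  CaO: 1.567% × 2000 = 31.34 t
  PbO: 33.98% × 2000 = 679.6 t
  K2O: 14.42% × 2000 = 288.4 t
  SiO2: 45.56% × 2000 = 911.2 t
Oxide-by-oxide audit using the reported weights, versus the basis set out (target by target, the sums agree modulo rounding of the values):
  Al2O3: 882.1·0.003000 + 133.8·0.6499 = 89.60 t (target 89.60 t)
  CaO: 65.03·0.4819 = 31.34 t (target 31.34 t)
  PbO: 680.3·0.9990 = 679.6 t (target 679.6 t)
  K2O: 422.4·0.6827 = 288.4 t (target 288.4 t)
  SiO2: 65.03·0.5151 + 882.1·0.9950 = 911.2 t (target 911.2 t)
Glass-mass bookkeeping: batch Σ − ignition loss = 2000 t (summing oxide targets gives 2000 t; versus the stated basis of 2000 t — differing by rounding only).
Batch total: Σ batch = 2184 t; the LOI term Σ batch·LOI equals 183.5 t; yield: glass divided by total = 91.60%.

Batch per 2000 t glaze:
  Potash: 422.4 t
  CaSiO3: 65.03 t
  Sand: 882.1 t
  PbO: 680.3 t
  Gibbsite: 133.8 t
Total batch = 2184 t; LOI loss = 183.5 t; yield = 91.60%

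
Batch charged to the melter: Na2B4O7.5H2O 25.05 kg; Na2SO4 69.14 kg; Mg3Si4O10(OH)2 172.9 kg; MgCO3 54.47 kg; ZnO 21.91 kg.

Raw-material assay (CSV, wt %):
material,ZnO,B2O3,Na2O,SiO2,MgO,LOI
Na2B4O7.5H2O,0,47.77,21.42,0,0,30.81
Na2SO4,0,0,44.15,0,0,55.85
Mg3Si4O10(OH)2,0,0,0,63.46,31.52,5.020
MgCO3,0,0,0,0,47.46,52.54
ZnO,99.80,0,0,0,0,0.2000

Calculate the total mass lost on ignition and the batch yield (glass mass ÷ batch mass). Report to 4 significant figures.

Rounding to four significant figures extends to every in-between result as printed; the whole derivation holds full precision from start to finish. A single rounding yields each reported number — the derived quantities, which include glass mass, the five compositions, yield, ignition loss, totals, are recomputed at full precision, as quoted within the problem or the answer, using the weight values at 259.8 kg of glass.
Loss on ignition, line by line:
  Na2B4O7.5H2O: 25.05 × 0.3081 = 7.718 kg
  Na2SO4: 69.14 × 0.5585 = 38.61 kg
  Mg3Si4O10(OH)2: 172.9 × 0.05020 = 8.680 kg
  MgCO3: 54.47 × 0.5254 = 28.62 kg
  ZnO: 21.91 × 0.002000 = 0.04382 kg
Total LOI = 83.67 kg
Glass = batch − LOI = 343.5 − 83.67 = 259.8 kg

LOI loss = 83.67 kg; glass = 259.8 kg; yield = 75.64%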